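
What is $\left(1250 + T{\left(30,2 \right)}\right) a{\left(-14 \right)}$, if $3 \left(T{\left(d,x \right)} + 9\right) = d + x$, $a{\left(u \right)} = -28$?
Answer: $- \frac{105140}{3} \approx -35047.0$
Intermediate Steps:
$T{\left(d,x \right)} = -9 + \frac{d}{3} + \frac{x}{3}$ ($T{\left(d,x \right)} = -9 + \frac{d + x}{3} = -9 + \left(\frac{d}{3} + \frac{x}{3}\right) = -9 + \frac{d}{3} + \frac{x}{3}$)
$\left(1250 + T{\left(30,2 \right)}\right) a{\left(-14 \right)} = \left(1250 + \left(-9 + \frac{1}{3} \cdot 30 + \frac{1}{3} \cdot 2\right)\right) \left(-28\right) = \left(1250 + \left(-9 + 10 + \frac{2}{3}\right)\right) \left(-28\right) = \left(1250 + \frac{5}{3}\right) \left(-28\right) = \frac{3755}{3} \left(-28\right) = - \frac{105140}{3}$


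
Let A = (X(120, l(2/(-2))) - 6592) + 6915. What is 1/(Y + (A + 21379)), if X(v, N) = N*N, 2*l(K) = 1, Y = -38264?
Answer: -4/66247 ≈ -6.0380e-5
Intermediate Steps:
l(K) = ½ (l(K) = (½)*1 = ½)
X(v, N) = N²
A = 1293/4 (A = ((½)² - 6592) + 6915 = (¼ - 6592) + 6915 = -26367/4 + 6915 = 1293/4 ≈ 323.25)
1/(Y + (A + 21379)) = 1/(-38264 + (1293/4 + 21379)) = 1/(-38264 + 86809/4) = 1/(-66247/4) = -4/66247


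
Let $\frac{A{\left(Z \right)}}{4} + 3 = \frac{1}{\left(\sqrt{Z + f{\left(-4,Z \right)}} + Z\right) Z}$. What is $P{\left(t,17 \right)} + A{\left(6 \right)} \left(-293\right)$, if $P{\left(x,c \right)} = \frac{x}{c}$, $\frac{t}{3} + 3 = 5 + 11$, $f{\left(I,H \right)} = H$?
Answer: $\frac{353885}{102} + \frac{293 \sqrt{3}}{18} \approx 3497.7$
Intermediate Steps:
$t = 39$ ($t = -9 + 3 \left(5 + 11\right) = -9 + 3 \cdot 16 = -9 + 48 = 39$)
$A{\left(Z \right)} = -12 + \frac{4}{Z \left(Z + \sqrt{2} \sqrt{Z}\right)}$ ($A{\left(Z \right)} = -12 + 4 \frac{1}{\left(\sqrt{Z + Z} + Z\right) Z} = -12 + 4 \frac{1}{\left(\sqrt{2 Z} + Z\right) Z} = -12 + 4 \frac{1}{\left(\sqrt{2} \sqrt{Z} + Z\right) Z} = -12 + 4 \frac{1}{\left(Z + \sqrt{2} \sqrt{Z}\right) Z} = -12 + 4 \frac{1}{Z \left(Z + \sqrt{2} \sqrt{Z}\right)} = -12 + \frac{4}{Z \left(Z + \sqrt{2} \sqrt{Z}\right)}$)
$P{\left(t,17 \right)} + A{\left(6 \right)} \left(-293\right) = \frac{39}{17} + \frac{4 \left(1 - 3 \cdot 6^{2} - 3 \sqrt{2} \cdot 6^{\frac{3}{2}}\right)}{6 \left(6 + \sqrt{2} \sqrt{6}\right)} \left(-293\right) = 39 \cdot \frac{1}{17} + 4 \cdot \frac{1}{6} \frac{1}{6 + 2 \sqrt{3}} \left(1 - 108 - 3 \sqrt{2} \cdot 6 \sqrt{6}\right) \left(-293\right) = \frac{39}{17} + 4 \cdot \frac{1}{6} \frac{1}{6 + 2 \sqrt{3}} \left(1 - 108 - 36 \sqrt{3}\right) \left(-293\right) = \frac{39}{17} + 4 \cdot \frac{1}{6} \frac{1}{6 + 2 \sqrt{3}} \left(-107 - 36 \sqrt{3}\right) \left(-293\right) = \frac{39}{17} + \frac{2 \left(-107 - 36 \sqrt{3}\right)}{3 \left(6 + 2 \sqrt{3}\right)} \left(-293\right) = \frac{39}{17} - \frac{586 \left(-107 - 36 \sqrt{3}\right)}{3 \left(6 + 2 \sqrt{3}\right)}$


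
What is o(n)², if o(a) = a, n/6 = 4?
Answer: 576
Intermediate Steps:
n = 24 (n = 6*4 = 24)
o(n)² = 24² = 576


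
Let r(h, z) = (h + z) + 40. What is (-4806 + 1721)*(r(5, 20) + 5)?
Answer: -215950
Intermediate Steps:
r(h, z) = 40 + h + z
(-4806 + 1721)*(r(5, 20) + 5) = (-4806 + 1721)*((40 + 5 + 20) + 5) = -3085*(65 + 5) = -3085*70 = -215950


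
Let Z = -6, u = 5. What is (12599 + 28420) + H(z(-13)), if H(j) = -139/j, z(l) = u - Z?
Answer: 451070/11 ≈ 41006.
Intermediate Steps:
z(l) = 11 (z(l) = 5 - 1*(-6) = 5 + 6 = 11)
(12599 + 28420) + H(z(-13)) = (12599 + 28420) - 139/11 = 41019 - 139*1/11 = 41019 - 139/11 = 451070/11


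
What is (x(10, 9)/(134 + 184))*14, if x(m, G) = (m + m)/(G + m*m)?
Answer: 140/17331 ≈ 0.0080780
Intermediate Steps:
x(m, G) = 2*m/(G + m**2) (x(m, G) = (2*m)/(G + m**2) = 2*m/(G + m**2))
(x(10, 9)/(134 + 184))*14 = ((2*10/(9 + 10**2))/(134 + 184))*14 = ((2*10/(9 + 100))/318)*14 = ((2*10/109)/318)*14 = ((2*10*(1/109))/318)*14 = ((1/318)*(20/109))*14 = (10/17331)*14 = 140/17331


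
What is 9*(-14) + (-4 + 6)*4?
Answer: -118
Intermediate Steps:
9*(-14) + (-4 + 6)*4 = -126 + 2*4 = -126 + 8 = -118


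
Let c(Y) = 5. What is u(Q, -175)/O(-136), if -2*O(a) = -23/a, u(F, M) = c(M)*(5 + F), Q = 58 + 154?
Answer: -295120/23 ≈ -12831.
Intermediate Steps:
Q = 212
u(F, M) = 25 + 5*F (u(F, M) = 5*(5 + F) = 25 + 5*F)
O(a) = 23/(2*a) (O(a) = -(-23)/(2*a) = 23/(2*a))
u(Q, -175)/O(-136) = (25 + 5*212)/(((23/2)/(-136))) = (25 + 1060)/(((23/2)*(-1/136))) = 1085/(-23/272) = 1085*(-272/23) = -295120/23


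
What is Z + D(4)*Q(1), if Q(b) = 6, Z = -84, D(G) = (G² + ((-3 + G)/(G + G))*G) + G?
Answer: 39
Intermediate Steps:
D(G) = -3/2 + G² + 3*G/2 (D(G) = (G² + ((-3 + G)/((2*G)))*G) + G = (G² + ((-3 + G)*(1/(2*G)))*G) + G = (G² + ((-3 + G)/(2*G))*G) + G = (G² + (-3/2 + G/2)) + G = (-3/2 + G² + G/2) + G = -3/2 + G² + 3*G/2)
Z + D(4)*Q(1) = -84 + (-3/2 + 4² + (3/2)*4)*6 = -84 + (-3/2 + 16 + 6)*6 = -84 + (41/2)*6 = -84 + 123 = 39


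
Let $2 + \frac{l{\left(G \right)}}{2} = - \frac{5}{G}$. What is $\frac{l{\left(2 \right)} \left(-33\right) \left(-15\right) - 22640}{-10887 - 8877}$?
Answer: $\frac{27095}{19764} \approx 1.3709$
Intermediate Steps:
$l{\left(G \right)} = -4 - \frac{10}{G}$ ($l{\left(G \right)} = -4 + 2 \left(- \frac{5}{G}\right) = -4 - \frac{10}{G}$)
$\frac{l{\left(2 \right)} \left(-33\right) \left(-15\right) - 22640}{-10887 - 8877} = \frac{\left(-4 - \frac{10}{2}\right) \left(-33\right) \left(-15\right) - 22640}{-10887 - 8877} = \frac{\left(-4 - 5\right) \left(-33\right) \left(-15\right) - 22640}{-19764} = \left(\left(-4 - 5\right) \left(-33\right) \left(-15\right) - 22640\right) \left(- \frac{1}{19764}\right) = \left(\left(-9\right) \left(-33\right) \left(-15\right) - 22640\right) \left(- \frac{1}{19764}\right) = \left(297 \left(-15\right) - 22640\right) \left(- \frac{1}{19764}\right) = \left(-4455 - 22640\right) \left(- \frac{1}{19764}\right) = \left(-27095\right) \left(- \frac{1}{19764}\right) = \frac{27095}{19764}$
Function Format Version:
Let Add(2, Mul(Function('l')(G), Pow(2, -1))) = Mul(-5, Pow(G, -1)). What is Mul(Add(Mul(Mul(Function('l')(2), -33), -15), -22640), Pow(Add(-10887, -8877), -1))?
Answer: Rational(27095, 19764) ≈ 1.3709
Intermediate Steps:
Function('l')(G) = Add(-4, Mul(-10, Pow(G, -1))) (Function('l')(G) = Add(-4, Mul(2, Mul(-5, Pow(G, -1)))) = Add(-4, Mul(-10, Pow(G, -1))))
Mul(Add(Mul(Mul(Function('l')(2), -33), -15), -22640), Pow(Add(-10887, -8877), -1)) = Mul(Add(Mul(Mul(Add(-4, Mul(-10, Pow(2, -1))), -33), -15), -22640), Pow(Add(-10887, -8877), -1)) = Mul(Add(Mul(Mul(Add(-4, Mul(-10, Rational(1, 2))), -33), -15), -22640), Pow(-19764, -1)) = Mul(Add(Mul(Mul(Add(-4, -5), -33), -15), -22640), Rational(-1, 19764)) = Mul(Add(Mul(Mul(-9, -33), -15), -22640), Rational(-1, 19764)) = Mul(Add(Mul(297, -15), -22640), Rational(-1, 19764)) = Mul(Add(-4455, -22640), Rational(-1, 19764)) = Mul(-27095, Rational(-1, 19764)) = Rational(27095, 19764)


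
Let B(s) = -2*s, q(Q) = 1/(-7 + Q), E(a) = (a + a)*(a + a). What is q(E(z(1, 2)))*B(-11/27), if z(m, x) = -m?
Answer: -22/81 ≈ -0.27161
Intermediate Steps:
E(a) = 4*a² (E(a) = (2*a)*(2*a) = 4*a²)
q(E(z(1, 2)))*B(-11/27) = (-(-22)/27)/(-7 + 4*(-1*1)²) = (-(-22)/27)/(-7 + 4*(-1)²) = (-2*(-11/27))/(-7 + 4*1) = (22/27)/(-7 + 4) = (22/27)/(-3) = -⅓*22/27 = -22/81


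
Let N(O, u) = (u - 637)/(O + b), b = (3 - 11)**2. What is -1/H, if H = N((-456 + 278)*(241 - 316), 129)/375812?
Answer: 1260285542/127 ≈ 9.9235e+6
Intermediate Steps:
b = 64 (b = (-8)**2 = 64)
N(O, u) = (-637 + u)/(64 + O) (N(O, u) = (u - 637)/(O + 64) = (-637 + u)/(64 + O))
H = -127/1260285542 (H = ((-637 + 129)/(64 + (-456 + 278)*(241 - 316)))/375812 = (-508/(64 - 178*(-75)))*(1/375812) = (-508/(64 + 13350))*(1/375812) = (-508/13414)*(1/375812) = ((1/13414)*(-508))*(1/375812) = -254/6707*1/375812 = -127/1260285542 ≈ -1.0077e-7)
-1/H = -1/(-127/1260285542) = -1*(-1260285542/127) = 1260285542/127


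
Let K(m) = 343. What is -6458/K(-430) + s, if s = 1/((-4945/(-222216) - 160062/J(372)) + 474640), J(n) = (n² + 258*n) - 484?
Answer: -39825635399636437714/2115236059253488031 ≈ -18.828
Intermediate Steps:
J(n) = -484 + n² + 258*n
s = 12992747304/6166868977415417 (s = 1/((-4945/(-222216) - 160062/(-484 + 372² + 258*372)) + 474640) = 1/((-4945*(-1/222216) - 160062/(-484 + 138384 + 95976)) + 474640) = 1/((4945/222216 - 160062/233876) + 474640) = 1/((4945/222216 - 160062*1/233876) + 474640) = 1/((4945/222216 - 80031/116938) + 474640) = 1/(-8602955143/12992747304 + 474640) = 1/(6166868977415417/12992747304) = 12992747304/6166868977415417 ≈ 2.1069e-6)
-6458/K(-430) + s = -6458/343 + 12992747304/6166868977415417 = -39825635399636437714/2115236059253488031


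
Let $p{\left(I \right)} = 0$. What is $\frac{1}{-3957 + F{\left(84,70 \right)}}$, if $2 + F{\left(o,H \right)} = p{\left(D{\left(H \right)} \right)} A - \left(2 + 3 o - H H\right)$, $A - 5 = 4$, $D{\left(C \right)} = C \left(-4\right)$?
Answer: $\frac{1}{687} \approx 0.0014556$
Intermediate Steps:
$D{\left(C \right)} = - 4 C$
$A = 9$ ($A = 5 + 4 = 9$)
$F{\left(o,H \right)} = -4 + H^{2} - 3 o$ ($F{\left(o,H \right)} = -2 - \left(2 + 3 o - H H\right) = -2 - \left(2 - H^{2} + 3 o\right) = -4 + H^{2} - 3 o$)
$\frac{1}{-3957 + F{\left(84,70 \right)}} = \frac{1}{-3957 - \left(256 - 4900\right)} = \frac{1}{-3957 - -4644} = \frac{1}{-3957 + 4644} = \frac{1}{687}$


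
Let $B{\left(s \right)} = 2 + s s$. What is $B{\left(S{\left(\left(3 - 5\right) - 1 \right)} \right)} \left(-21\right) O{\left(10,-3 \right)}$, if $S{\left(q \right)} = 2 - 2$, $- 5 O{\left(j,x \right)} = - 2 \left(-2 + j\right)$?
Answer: $- \frac{672}{5} \approx -134.4$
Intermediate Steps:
$O{\left(j,x \right)} = - \frac{4}{5} + \frac{2 j}{5}$ ($O{\left(j,x \right)} = - \frac{\left(-2\right) \left(-2 + j\right)}{5} = - \frac{4 - 2 j}{5} = - \frac{4}{5} + \frac{2 j}{5}$)
$S{\left(q \right)} = 0$
$B{\left(s \right)} = 2 + s^{2}$
$B{\left(S{\left(\left(3 - 5\right) - 1 \right)} \right)} \left(-21\right) O{\left(10,-3 \right)} = \left(2 + 0^{2}\right) \left(-21\right) \left(- \frac{4}{5} + \frac{2}{5} \cdot 10\right) = \left(2 + 0\right) \left(-21\right) \left(- \frac{4}{5} + 4\right) = 2 \left(-21\right) \frac{16}{5} = \left(-42\right) \frac{16}{5} = - \frac{672}{5}$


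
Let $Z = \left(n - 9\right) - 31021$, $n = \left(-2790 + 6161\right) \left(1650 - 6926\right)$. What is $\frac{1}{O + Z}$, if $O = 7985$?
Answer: $- \frac{1}{17808441} \approx -5.6153 \cdot 10^{-8}$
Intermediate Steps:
$n = -17785396$ ($n = 3371 \left(-5276\right) = -17785396$)
$Z = -17816426$ ($Z = \left(-17785396 - 9\right) - 31021 = -17785405 - 31021 = -17816426$)
$\frac{1}{O + Z} = \frac{1}{7985 - 17816426} = \frac{1}{-17808441} = - \frac{1}{17808441}$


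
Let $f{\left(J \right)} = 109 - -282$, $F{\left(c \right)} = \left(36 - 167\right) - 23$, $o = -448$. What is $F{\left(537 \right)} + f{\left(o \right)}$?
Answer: $237$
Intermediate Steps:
$F{\left(c \right)} = -154$ ($F{\left(c \right)} = -131 - 23 = -154$)
$f{\left(J \right)} = 391$ ($f{\left(J \right)} = 109 + 282 = 391$)
$F{\left(537 \right)} + f{\left(o \right)} = -154 + 391 = 237$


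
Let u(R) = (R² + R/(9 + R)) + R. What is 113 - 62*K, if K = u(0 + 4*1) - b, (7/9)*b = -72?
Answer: -626581/91 ≈ -6885.5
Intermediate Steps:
u(R) = R + R² + R/(9 + R) (u(R) = (R² + R/(9 + R)) + R = R + R² + R/(9 + R))
b = -648/7 (b = (9/7)*(-72) = -648/7 ≈ -92.571)
K = 10272/91 (K = (0 + 4*1)*(10 + (0 + 4*1)² + 10*(0 + 4*1))/(9 + (0 + 4*1)) - 1*(-648/7) = (0 + 4)*(10 + (0 + 4)² + 10*(0 + 4))/(9 + (0 + 4)) + 648/7 = 4*(10 + 4² + 10*4)/(9 + 4) + 648/7 = 4*(10 + 16 + 40)/13 + 648/7 = 4*(1/13)*66 + 648/7 = 264/13 + 648/7 = 10272/91 ≈ 112.88)
113 - 62*K = 113 - 62*10272/91 = 113 - 636864/91 = -626581/91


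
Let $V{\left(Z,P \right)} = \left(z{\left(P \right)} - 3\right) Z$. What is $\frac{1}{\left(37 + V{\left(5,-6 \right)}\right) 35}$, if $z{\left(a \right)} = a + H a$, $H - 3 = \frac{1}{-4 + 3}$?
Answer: $- \frac{1}{2380} \approx -0.00042017$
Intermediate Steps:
$H = 2$ ($H = 3 + \frac{1}{-4 + 3} = 3 + \frac{1}{-1} = 3 - 1 = 2$)
$z{\left(a \right)} = 3 a$ ($z{\left(a \right)} = a + 2 a = 3 a$)
$V{\left(Z,P \right)} = Z \left(-3 + 3 P\right)$ ($V{\left(Z,P \right)} = \left(3 P - 3\right) Z = \left(-3 + 3 P\right) Z = Z \left(-3 + 3 P\right)$)
$\frac{1}{\left(37 + V{\left(5,-6 \right)}\right) 35} = \frac{1}{\left(37 + 3 \cdot 5 \left(-1 - 6\right)\right) 35} = \frac{1}{\left(37 + 3 \cdot 5 \left(-7\right)\right) 35} = \frac{1}{\left(37 - 105\right) 35} = \frac{1}{\left(-68\right) 35} = \frac{1}{-2380} = - \frac{1}{2380}$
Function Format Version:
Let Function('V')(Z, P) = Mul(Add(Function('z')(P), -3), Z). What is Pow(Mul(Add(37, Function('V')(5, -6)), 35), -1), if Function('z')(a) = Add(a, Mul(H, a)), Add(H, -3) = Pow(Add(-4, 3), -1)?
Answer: Rational(-1, 2380) ≈ -0.00042017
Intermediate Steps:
H = 2 (H = Add(3, Pow(Add(-4, 3), -1)) = Add(3, Pow(-1, -1)) = Add(3, -1) = 2)
Function('z')(a) = Mul(3, a) (Function('z')(a) = Add(a, Mul(2, a)) = Mul(3, a))
Function('V')(Z, P) = Mul(Z, Add(-3, Mul(3, P))) (Function('V')(Z, P) = Mul(Add(Mul(3, P), -3), Z) = Mul(Add(-3, Mul(3, P)), Z) = Mul(Z, Add(-3, Mul(3, P))))
Pow(Mul(Add(37, Function('V')(5, -6)), 35), -1) = Pow(Mul(Add(37, Mul(3, 5, Add(-1, -6))), 35), -1) = Pow(Mul(Add(37, Mul(3, 5, -7)), 35), -1) = Pow(Mul(Add(37, -105), 35), -1) = Pow(Mul(-68, 35), -1) = Pow(-2380, -1) = Rational(-1, 2380)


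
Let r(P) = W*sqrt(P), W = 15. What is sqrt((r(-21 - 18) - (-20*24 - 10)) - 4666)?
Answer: sqrt(-4176 + 15*I*sqrt(39)) ≈ 0.7247 + 64.626*I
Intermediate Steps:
r(P) = 15*sqrt(P)
sqrt((r(-21 - 18) - (-20*24 - 10)) - 4666) = sqrt((15*sqrt(-21 - 18) - (-20*24 - 10)) - 4666) = sqrt((15*sqrt(-39) - (-480 - 10)) - 4666) = sqrt((15*(I*sqrt(39)) - 1*(-490)) - 4666) = sqrt((15*I*sqrt(39) + 490) - 4666) = sqrt((490 + 15*I*sqrt(39)) - 4666) = sqrt(-4176 + 15*I*sqrt(39))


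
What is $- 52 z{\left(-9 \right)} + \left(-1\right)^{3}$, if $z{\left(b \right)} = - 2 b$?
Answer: $-937$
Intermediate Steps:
$- 52 z{\left(-9 \right)} + \left(-1\right)^{3} = - 52 \left(\left(-2\right) \left(-9\right)\right) + \left(-1\right)^{3} = \left(-52\right) 18 - 1 = -936 - 1 = -937$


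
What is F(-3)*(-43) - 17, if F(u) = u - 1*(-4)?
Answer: -60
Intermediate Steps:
F(u) = 4 + u (F(u) = u + 4 = 4 + u)
F(-3)*(-43) - 17 = (4 - 3)*(-43) - 17 = 1*(-43) - 17 = -43 - 17 = -60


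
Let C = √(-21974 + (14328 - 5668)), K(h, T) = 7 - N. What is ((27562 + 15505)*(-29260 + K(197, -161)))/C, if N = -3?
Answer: 209951625*I*√13314/2219 ≈ 1.0917e+7*I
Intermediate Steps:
K(h, T) = 10 (K(h, T) = 7 - 1*(-3) = 7 + 3 = 10)
C = I*√13314 (C = √(-21974 + 8660) = √(-13314) = I*√13314 ≈ 115.39*I)
((27562 + 15505)*(-29260 + K(197, -161)))/C = ((27562 + 15505)*(-29260 + 10))/((I*√13314)) = (43067*(-29250))*(-I*√13314/13314) = -(-209951625)*I*√13314/2219 = 209951625*I*√13314/2219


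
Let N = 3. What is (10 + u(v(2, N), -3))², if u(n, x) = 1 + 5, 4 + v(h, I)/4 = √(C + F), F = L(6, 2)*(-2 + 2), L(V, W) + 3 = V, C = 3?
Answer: 256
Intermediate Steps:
L(V, W) = -3 + V
F = 0 (F = (-3 + 6)*(-2 + 2) = 3*0 = 0)
v(h, I) = -16 + 4*√3 (v(h, I) = -16 + 4*√(3 + 0) = -16 + 4*√3)
u(n, x) = 6
(10 + u(v(2, N), -3))² = (10 + 6)² = 16² = 256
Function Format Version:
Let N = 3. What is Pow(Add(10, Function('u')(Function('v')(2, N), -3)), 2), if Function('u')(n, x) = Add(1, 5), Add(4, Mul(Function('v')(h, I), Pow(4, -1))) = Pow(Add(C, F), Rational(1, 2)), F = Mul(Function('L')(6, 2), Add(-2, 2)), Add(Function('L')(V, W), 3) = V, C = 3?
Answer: 256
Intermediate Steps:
Function('L')(V, W) = Add(-3, V)
F = 0 (F = Mul(Add(-3, 6), Add(-2, 2)) = Mul(3, 0) = 0)
Function('v')(h, I) = Add(-16, Mul(4, Pow(3, Rational(1, 2)))) (Function('v')(h, I) = Add(-16, Mul(4, Pow(Add(3, 0), Rational(1, 2)))) = Add(-16, Mul(4, Pow(3, Rational(1, 2)))))
Function('u')(n, x) = 6
Pow(Add(10, Function('u')(Function('v')(2, N), -3)), 2) = Pow(Add(10, 6), 2) = Pow(16, 2) = 256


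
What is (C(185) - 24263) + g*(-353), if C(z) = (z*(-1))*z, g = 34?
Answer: -70490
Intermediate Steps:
C(z) = -z² (C(z) = (-z)*z = -z²)
(C(185) - 24263) + g*(-353) = (-1*185² - 24263) + 34*(-353) = (-1*34225 - 24263) - 12002 = (-34225 - 24263) - 12002 = -58488 - 12002 = -70490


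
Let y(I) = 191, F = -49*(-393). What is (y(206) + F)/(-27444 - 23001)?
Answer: -19448/50445 ≈ -0.38553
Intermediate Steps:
F = 19257
(y(206) + F)/(-27444 - 23001) = (191 + 19257)/(-27444 - 23001) = 19448/(-50445) = 19448*(-1/50445) = -19448/50445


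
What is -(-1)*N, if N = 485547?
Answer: 485547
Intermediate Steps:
-(-1)*N = -(-1)*485547 = -1*(-485547) = 485547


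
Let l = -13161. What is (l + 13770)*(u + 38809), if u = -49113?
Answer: -6275136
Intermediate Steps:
(l + 13770)*(u + 38809) = (-13161 + 13770)*(-49113 + 38809) = 609*(-10304) = -6275136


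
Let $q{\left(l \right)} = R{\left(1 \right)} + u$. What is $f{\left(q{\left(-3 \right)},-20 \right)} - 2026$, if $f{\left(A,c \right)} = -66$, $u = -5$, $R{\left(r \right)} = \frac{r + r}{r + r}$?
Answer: $-2092$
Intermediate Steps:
$R{\left(r \right)} = 1$ ($R{\left(r \right)} = \frac{2 r}{2 r} = 2 r \frac{1}{2 r} = 1$)
$q{\left(l \right)} = -4$ ($q{\left(l \right)} = 1 - 5 = -4$)
$f{\left(q{\left(-3 \right)},-20 \right)} - 2026 = -66 - 2026 = -2092$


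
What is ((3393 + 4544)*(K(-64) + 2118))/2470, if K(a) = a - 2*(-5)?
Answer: 8190984/1235 ≈ 6632.4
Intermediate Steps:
K(a) = 10 + a (K(a) = a + 10 = 10 + a)
((3393 + 4544)*(K(-64) + 2118))/2470 = ((3393 + 4544)*((10 - 64) + 2118))/2470 = (7937*(-54 + 2118))*(1/2470) = (7937*2064)*(1/2470) = 16381968*(1/2470) = 8190984/1235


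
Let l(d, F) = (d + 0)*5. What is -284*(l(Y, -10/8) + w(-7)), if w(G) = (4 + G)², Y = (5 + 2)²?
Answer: -72136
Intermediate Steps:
Y = 49 (Y = 7² = 49)
l(d, F) = 5*d (l(d, F) = d*5 = 5*d)
-284*(l(Y, -10/8) + w(-7)) = -284*(5*49 + (4 - 7)²) = -284*(245 + (-3)²) = -284*(245 + 9) = -284*254 = -72136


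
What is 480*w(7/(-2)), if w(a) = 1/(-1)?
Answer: -480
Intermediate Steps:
w(a) = -1
480*w(7/(-2)) = 480*(-1) = -480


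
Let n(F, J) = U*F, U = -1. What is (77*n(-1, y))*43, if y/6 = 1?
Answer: 3311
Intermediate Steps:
y = 6 (y = 6*1 = 6)
n(F, J) = -F
(77*n(-1, y))*43 = (77*(-1*(-1)))*43 = (77*1)*43 = 77*43 = 3311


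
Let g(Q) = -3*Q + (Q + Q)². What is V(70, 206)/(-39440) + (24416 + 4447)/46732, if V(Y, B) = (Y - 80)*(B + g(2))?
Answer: 15491223/23038876 ≈ 0.67239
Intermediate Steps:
g(Q) = -3*Q + 4*Q² (g(Q) = -3*Q + (2*Q)² = -3*Q + 4*Q²)
V(Y, B) = (-80 + Y)*(10 + B) (V(Y, B) = (Y - 80)*(B + 2*(-3 + 4*2)) = (-80 + Y)*(B + 2*(-3 + 8)) = (-80 + Y)*(B + 2*5) = (-80 + Y)*(B + 10) = (-80 + Y)*(10 + B))
V(70, 206)/(-39440) + (24416 + 4447)/46732 = (-800 - 80*206 + 10*70 + 206*70)/(-39440) + (24416 + 4447)/46732 = (-800 - 16480 + 700 + 14420)*(-1/39440) + 28863*(1/46732) = -2160*(-1/39440) + 28863/46732 = 27/493 + 28863/46732 = 15491223/23038876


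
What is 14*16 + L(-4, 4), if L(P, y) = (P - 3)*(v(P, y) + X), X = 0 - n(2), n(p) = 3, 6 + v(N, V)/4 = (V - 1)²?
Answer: 161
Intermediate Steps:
v(N, V) = -24 + 4*(-1 + V)² (v(N, V) = -24 + 4*(V - 1)² = -24 + 4*(-1 + V)²)
X = -3 (X = 0 - 1*3 = 0 - 3 = -3)
L(P, y) = (-27 + 4*(-1 + y)²)*(-3 + P) (L(P, y) = (P - 3)*((-24 + 4*(-1 + y)²) - 3) = (-3 + P)*(-27 + 4*(-1 + y)²) = (-27 + 4*(-1 + y)²)*(-3 + P))
14*16 + L(-4, 4) = 14*16 + (81 - 27*(-4) - 12*(-1 + 4)² + 4*(-4)*(-1 + 4)²) = 224 + (81 + 108 - 12*3² + 4*(-4)*3²) = 224 + (81 + 108 - 12*9 + 4*(-4)*9) = 224 + (81 + 108 - 108 - 144) = 224 - 63 = 161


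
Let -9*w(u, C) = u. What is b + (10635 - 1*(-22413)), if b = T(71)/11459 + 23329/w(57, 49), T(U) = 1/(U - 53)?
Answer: 115078726369/3918978 ≈ 29364.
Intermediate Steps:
w(u, C) = -u/9
T(U) = 1/(-53 + U)
b = -14435658575/3918978 (b = 1/((-53 + 71)*11459) + 23329/((-⅑*57)) = (1/11459)/18 + 23329/(-19/3) = (1/18)*(1/11459) + 23329*(-3/19) = 1/206262 - 69987/19 = -14435658575/3918978 ≈ -3683.5)
b + (10635 - 1*(-22413)) = -14435658575/3918978 + (10635 - 1*(-22413)) = -14435658575/3918978 + (10635 + 22413) = -14435658575/3918978 + 33048 = 115078726369/3918978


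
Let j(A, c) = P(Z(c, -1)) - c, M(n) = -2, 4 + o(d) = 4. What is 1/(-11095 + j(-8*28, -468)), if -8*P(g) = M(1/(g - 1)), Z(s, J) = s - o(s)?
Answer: -4/42507 ≈ -9.4102e-5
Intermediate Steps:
o(d) = 0 (o(d) = -4 + 4 = 0)
Z(s, J) = s (Z(s, J) = s - 1*0 = s + 0 = s)
P(g) = ¼ (P(g) = -⅛*(-2) = ¼)
j(A, c) = ¼ - c
1/(-11095 + j(-8*28, -468)) = 1/(-11095 + (¼ - 1*(-468))) = 1/(-11095 + (¼ + 468)) = 1/(-11095 + 1873/4) = 1/(-42507/4) = -4/42507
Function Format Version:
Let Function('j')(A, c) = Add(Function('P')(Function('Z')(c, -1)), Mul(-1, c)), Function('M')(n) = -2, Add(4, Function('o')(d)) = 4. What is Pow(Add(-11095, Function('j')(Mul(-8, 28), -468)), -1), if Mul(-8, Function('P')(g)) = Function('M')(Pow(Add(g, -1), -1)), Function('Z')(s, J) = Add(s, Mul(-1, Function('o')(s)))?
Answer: Rational(-4, 42507) ≈ -9.4102e-5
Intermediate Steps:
Function('o')(d) = 0 (Function('o')(d) = Add(-4, 4) = 0)
Function('Z')(s, J) = s (Function('Z')(s, J) = Add(s, Mul(-1, 0)) = Add(s, 0) = s)
Function('P')(g) = Rational(1, 4) (Function('P')(g) = Mul(Rational(-1, 8), -2) = Rational(1, 4))
Function('j')(A, c) = Add(Rational(1, 4), Mul(-1, c))
Pow(Add(-11095, Function('j')(Mul(-8, 28), -468)), -1) = Pow(Add(-11095, Add(Rational(1, 4), Mul(-1, -468))), -1) = Pow(Add(-11095, Add(Rational(1, 4), 468)), -1) = Pow(Add(-11095, Rational(1873, 4)), -1) = Pow(Rational(-42507, 4), -1) = Rational(-4, 42507)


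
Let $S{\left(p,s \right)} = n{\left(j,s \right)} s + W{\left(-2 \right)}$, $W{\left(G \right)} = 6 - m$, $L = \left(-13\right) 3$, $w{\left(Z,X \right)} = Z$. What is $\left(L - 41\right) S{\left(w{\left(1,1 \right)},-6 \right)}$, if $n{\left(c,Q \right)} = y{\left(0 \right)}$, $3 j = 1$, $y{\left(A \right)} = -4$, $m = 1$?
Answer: $-2320$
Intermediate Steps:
$j = \frac{1}{3}$ ($j = \frac{1}{3} \cdot 1 = \frac{1}{3} \approx 0.33333$)
$n{\left(c,Q \right)} = -4$
$L = -39$
$W{\left(G \right)} = 5$ ($W{\left(G \right)} = 6 - 1 = 5$)
$S{\left(p,s \right)} = 5 - 4 s$ ($S{\left(p,s \right)} = - 4 s + 5 = 5 - 4 s$)
$\left(L - 41\right) S{\left(w{\left(1,1 \right)},-6 \right)} = \left(-39 - 41\right) \left(5 - -24\right) = - 80 \left(5 + 24\right) = \left(-80\right) 29 = -2320$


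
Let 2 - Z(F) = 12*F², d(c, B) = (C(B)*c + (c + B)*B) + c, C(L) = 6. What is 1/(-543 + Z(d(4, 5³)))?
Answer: -1/3131033449 ≈ -3.1938e-10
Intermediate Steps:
d(c, B) = 7*c + B*(B + c) (d(c, B) = (6*c + (c + B)*B) + c = (6*c + (B + c)*B) + c = (6*c + B*(B + c)) + c = 7*c + B*(B + c))
Z(F) = 2 - 12*F²
1/(-543 + Z(d(4, 5³))) = 1/(-543 + (2 - 12*((5³)² + 7*4 + 5³*4)²)) = 1/(-543 + (2 - 12*(125² + 28 + 125*4)²)) = 1/(-543 + (2 - 12*(15625 + 28 + 500)²)) = 1/(-543 + (2 - 12*16153²)) = 1/(-543 + (2 - 12*260919409)) = 1/(-543 + (2 - 3131032908)) = 1/(-543 - 3131032906) = 1/(-3131033449) = -1/3131033449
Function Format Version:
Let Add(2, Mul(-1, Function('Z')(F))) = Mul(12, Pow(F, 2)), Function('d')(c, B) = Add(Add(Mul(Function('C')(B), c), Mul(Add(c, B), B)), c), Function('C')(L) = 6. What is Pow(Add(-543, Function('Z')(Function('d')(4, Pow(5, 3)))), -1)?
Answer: Rational(-1, 3131033449) ≈ -3.1938e-10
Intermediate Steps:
Function('d')(c, B) = Add(Mul(7, c), Mul(B, Add(B, c))) (Function('d')(c, B) = Add(Add(Mul(6, c), Mul(Add(c, B), B)), c) = Add(Add(Mul(6, c), Mul(Add(B, c), B)), c) = Add(Add(Mul(6, c), Mul(B, Add(B, c))), c) = Add(Mul(7, c), Mul(B, Add(B, c))))
Function('Z')(F) = Add(2, Mul(-12, Pow(F, 2))) (Function('Z')(F) = Add(2, Mul(-1, Mul(12, Pow(F, 2)))) = Add(2, Mul(-12, Pow(F, 2))))
Pow(Add(-543, Function('Z')(Function('d')(4, Pow(5, 3)))), -1) = Pow(Add(-543, Add(2, Mul(-12, Pow(Add(Pow(Pow(5, 3), 2), Mul(7, 4), Mul(Pow(5, 3), 4)), 2)))), -1) = Pow(Add(-543, Add(2, Mul(-12, Pow(Add(Pow(125, 2), 28, Mul(125, 4)), 2)))), -1) = Pow(Add(-543, Add(2, Mul(-12, Pow(Add(15625, 28, 500), 2)))), -1) = Pow(Add(-543, Add(2, Mul(-12, Pow(16153, 2)))), -1) = Pow(Add(-543, Add(2, Mul(-12, 260919409))), -1) = Pow(Add(-543, Add(2, -3131032908)), -1) = Pow(Add(-543, -3131032906), -1) = Pow(-3131033449, -1) = Rational(-1, 3131033449)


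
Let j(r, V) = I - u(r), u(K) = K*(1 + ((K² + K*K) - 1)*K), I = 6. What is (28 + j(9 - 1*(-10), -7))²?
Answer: 67738390756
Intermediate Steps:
u(K) = K*(1 + K*(-1 + 2*K²)) (u(K) = K*(1 + ((K² + K²) - 1)*K) = K*(1 + (2*K² - 1)*K) = K*(1 + (-1 + 2*K²)*K) = K*(1 + K*(-1 + 2*K²)))
j(r, V) = 6 - r*(1 - r + 2*r³)
(28 + j(9 - 1*(-10), -7))² = (28 + (6 - (9 - 1*(-10))*(1 - (9 - 1*(-10)) + 2*(9 - 1*(-10))³)))² = (28 + (6 - (9 + 10)*(1 - (9 + 10) + 2*(9 + 10)³)))² = (28 + (6 - 1*19*(1 - 1*19 + 2*19³)))² = (28 + (6 - 1*19*(1 - 19 + 2*6859)))² = (28 + (6 - 1*19*(1 - 19 + 13718)))² = (28 + (6 - 1*19*13700))² = (28 + (6 - 260300))² = (28 - 260294)² = (-260266)² = 67738390756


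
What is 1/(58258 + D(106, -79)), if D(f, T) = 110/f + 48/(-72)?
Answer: 159/9263081 ≈ 1.7165e-5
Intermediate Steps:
D(f, T) = -⅔ + 110/f (D(f, T) = 110/f + 48*(-1/72) = 110/f - ⅔ = -⅔ + 110/f)
1/(58258 + D(106, -79)) = 1/(58258 + (-⅔ + 110/106)) = 1/(58258 + (-⅔ + 110*(1/106))) = 1/(58258 + (-⅔ + 55/53)) = 1/(58258 + 59/159) = 1/(9263081/159) = 159/9263081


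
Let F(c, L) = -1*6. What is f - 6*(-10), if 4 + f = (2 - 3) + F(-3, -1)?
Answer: 49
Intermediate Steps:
F(c, L) = -6
f = -11 (f = -4 + ((2 - 3) - 6) = -4 + (-1 - 6) = -4 - 7 = -11)
f - 6*(-10) = -11 - 6*(-10) = -11 + 60 = 49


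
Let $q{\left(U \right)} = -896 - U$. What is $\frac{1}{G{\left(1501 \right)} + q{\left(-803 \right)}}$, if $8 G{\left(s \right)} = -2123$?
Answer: $- \frac{8}{2867} \approx -0.0027904$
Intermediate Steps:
$G{\left(s \right)} = - \frac{2123}{8}$ ($G{\left(s \right)} = \frac{1}{8} \left(-2123\right) = - \frac{2123}{8}$)
$\frac{1}{G{\left(1501 \right)} + q{\left(-803 \right)}} = \frac{1}{- \frac{2123}{8} - 93} = \frac{1}{- \frac{2867}{8}} = - \frac{8}{2867}$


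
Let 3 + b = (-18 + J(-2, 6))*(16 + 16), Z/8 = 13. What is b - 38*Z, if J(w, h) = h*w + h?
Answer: -4723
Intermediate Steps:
Z = 104 (Z = 8*13 = 104)
J(w, h) = h + h*w
b = -771 (b = -3 + (-18 + 6*(1 - 2))*(16 + 16) = -3 + (-18 + 6*(-1))*32 = -3 + (-18 - 6)*32 = -3 - 24*32 = -3 - 768 = -771)
b - 38*Z = -771 - 38*104 = -771 - 3952 = -4723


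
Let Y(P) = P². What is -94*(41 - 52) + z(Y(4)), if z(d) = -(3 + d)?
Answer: 1015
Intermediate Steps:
z(d) = -3 - d
-94*(41 - 52) + z(Y(4)) = -94*(41 - 52) + (-3 - 1*4²) = -94*(-11) + (-3 - 1*16) = 1034 + (-3 - 16) = 1034 - 19 = 1015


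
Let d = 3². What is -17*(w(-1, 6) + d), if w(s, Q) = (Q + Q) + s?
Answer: -340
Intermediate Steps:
d = 9
w(s, Q) = s + 2*Q (w(s, Q) = 2*Q + s = s + 2*Q)
-17*(w(-1, 6) + d) = -17*((-1 + 2*6) + 9) = -17*((-1 + 12) + 9) = -17*(11 + 9) = -17*20 = -340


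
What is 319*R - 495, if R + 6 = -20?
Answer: -8789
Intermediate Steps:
R = -26 (R = -6 - 20 = -26)
319*R - 495 = 319*(-26) - 495 = -8294 - 495 = -8789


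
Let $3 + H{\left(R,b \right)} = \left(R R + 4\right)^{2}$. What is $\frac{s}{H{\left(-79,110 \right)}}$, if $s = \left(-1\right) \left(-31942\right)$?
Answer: $\frac{15971}{19500011} \approx 0.00081903$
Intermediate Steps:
$H{\left(R,b \right)} = -3 + \left(4 + R^{2}\right)^{2}$ ($H{\left(R,b \right)} = -3 + \left(R R + 4\right)^{2} = -3 + \left(R^{2} + 4\right)^{2} = -3 + \left(4 + R^{2}\right)^{2}$)
$s = 31942$
$\frac{s}{H{\left(-79,110 \right)}} = \frac{31942}{-3 + \left(4 + \left(-79\right)^{2}\right)^{2}} = \frac{31942}{-3 + \left(4 + 6241\right)^{2}} = \frac{31942}{-3 + 6245^{2}} = \frac{31942}{-3 + 39000025} = \frac{31942}{39000022} = 31942 \cdot \frac{1}{39000022} = \frac{15971}{19500011}$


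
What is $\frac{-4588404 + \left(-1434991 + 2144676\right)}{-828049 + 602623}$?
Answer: $\frac{3878719}{225426} \approx 17.206$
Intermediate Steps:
$\frac{-4588404 + \left(-1434991 + 2144676\right)}{-828049 + 602623} = \frac{-4588404 + 709685}{-225426} = \left(-3878719\right) \left(- \frac{1}{225426}\right) = \frac{3878719}{225426}$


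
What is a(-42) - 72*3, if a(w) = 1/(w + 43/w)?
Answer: -390354/1807 ≈ -216.02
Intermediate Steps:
a(-42) - 72*3 = -42/(43 + (-42)²) - 72*3 = -42/(43 + 1764) - 216 = -42/1807 - 216 = -390354/1807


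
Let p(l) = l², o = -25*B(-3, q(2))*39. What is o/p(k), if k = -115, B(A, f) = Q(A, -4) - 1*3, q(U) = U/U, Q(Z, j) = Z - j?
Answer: 78/529 ≈ 0.14745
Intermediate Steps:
q(U) = 1
B(A, f) = 1 + A (B(A, f) = (A - 1*(-4)) - 1*3 = (A + 4) - 3 = (4 + A) - 3 = 1 + A)
o = 1950 (o = -25*(1 - 3)*39 = -25*(-2)*39 = 50*39 = 1950)
o/p(k) = 1950/((-115)²) = 1950/13225 = 1950*(1/13225) = 78/529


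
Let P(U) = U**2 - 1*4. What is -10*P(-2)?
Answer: 0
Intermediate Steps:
P(U) = -4 + U**2 (P(U) = U**2 - 4 = -4 + U**2)
-10*P(-2) = -10*(-4 + (-2)**2) = -10*(-4 + 4) = -10*0 = 0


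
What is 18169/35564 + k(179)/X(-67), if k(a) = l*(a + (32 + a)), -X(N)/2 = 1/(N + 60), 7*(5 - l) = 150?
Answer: -797504531/35564 ≈ -22425.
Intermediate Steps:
l = -115/7 (l = 5 - ⅐*150 = 5 - 150/7 = -115/7 ≈ -16.429)
X(N) = -2/(60 + N) (X(N) = -2/(N + 60) = -2/(60 + N))
k(a) = -3680/7 - 230*a/7 (k(a) = -115*(a + (32 + a))/7 = -115*(32 + 2*a)/7 = -3680/7 - 230*a/7)
18169/35564 + k(179)/X(-67) = 18169/35564 + (-3680/7 - 230/7*179)/((-2/(60 - 67))) = 18169*(1/35564) + (-3680/7 - 41170/7)/((-2/(-7))) = 18169/35564 - 44850/(7*((-2*(-⅐)))) = 18169/35564 - 44850/(7*2/7) = 18169/35564 - 44850/7*7/2 = 18169/35564 - 22425 = -797504531/35564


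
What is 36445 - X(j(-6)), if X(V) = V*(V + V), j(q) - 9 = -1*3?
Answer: 36373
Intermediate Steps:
j(q) = 6 (j(q) = 9 - 1*3 = 9 - 3 = 6)
X(V) = 2*V² (X(V) = V*(2*V) = 2*V²)
36445 - X(j(-6)) = 36445 - 2*6² = 36445 - 2*36 = 36445 - 1*72 = 36445 - 72 = 36373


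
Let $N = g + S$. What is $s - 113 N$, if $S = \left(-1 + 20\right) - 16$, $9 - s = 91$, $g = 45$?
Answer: $-5506$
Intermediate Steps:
$s = -82$ ($s = 9 - 91 = -82$)
$S = 3$ ($S = 19 - 16 = 3$)
$N = 48$ ($N = 45 + 3 = 48$)
$s - 113 N = -82 - 5424 = -5506$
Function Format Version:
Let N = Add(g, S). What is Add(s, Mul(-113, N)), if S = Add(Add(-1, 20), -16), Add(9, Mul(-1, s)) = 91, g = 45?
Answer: -5506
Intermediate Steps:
s = -82 (s = Add(9, Mul(-1, 91)) = Add(9, -91) = -82)
S = 3 (S = Add(19, -16) = 3)
N = 48 (N = Add(45, 3) = 48)
Add(s, Mul(-113, N)) = Add(-82, Mul(-113, 48)) = Add(-82, -5424) = -5506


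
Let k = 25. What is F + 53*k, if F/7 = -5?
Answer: 1290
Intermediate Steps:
F = -35 (F = 7*(-5) = -35)
F + 53*k = -35 + 53*25 = -35 + 1325 = 1290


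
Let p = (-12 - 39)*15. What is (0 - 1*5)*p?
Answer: 3825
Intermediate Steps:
p = -765 (p = -51*15 = -765)
(0 - 1*5)*p = (0 - 1*5)*(-765) = (0 - 5)*(-765) = -5*(-765) = 3825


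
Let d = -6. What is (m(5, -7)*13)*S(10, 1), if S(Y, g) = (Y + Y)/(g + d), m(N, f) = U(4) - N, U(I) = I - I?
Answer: 260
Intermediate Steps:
U(I) = 0
m(N, f) = -N (m(N, f) = 0 - N = -N)
S(Y, g) = 2*Y/(-6 + g) (S(Y, g) = (Y + Y)/(g - 6) = (2*Y)/(-6 + g) = 2*Y/(-6 + g))
(m(5, -7)*13)*S(10, 1) = (-1*5*13)*(2*10/(-6 + 1)) = (-5*13)*(2*10/(-5)) = -130*10*(-1)/5 = -65*(-4) = 260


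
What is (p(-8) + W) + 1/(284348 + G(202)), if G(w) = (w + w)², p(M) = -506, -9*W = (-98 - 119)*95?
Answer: 2396108471/1342692 ≈ 1784.6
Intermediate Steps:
W = 20615/9 (W = -(-98 - 119)*95/9 = -(-217)*95/9 = -⅑*(-20615) = 20615/9 ≈ 2290.6)
G(w) = 4*w² (G(w) = (2*w)² = 4*w²)
(p(-8) + W) + 1/(284348 + G(202)) = (-506 + 20615/9) + 1/(284348 + 4*202²) = 16061/9 + 1/(284348 + 4*40804) = 16061/9 + 1/(284348 + 163216) = 16061/9 + 1/447564 = 2396108471/1342692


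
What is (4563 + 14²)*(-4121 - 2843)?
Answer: -33141676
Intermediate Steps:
(4563 + 14²)*(-4121 - 2843) = (4563 + 196)*(-6964) = 4759*(-6964) = -33141676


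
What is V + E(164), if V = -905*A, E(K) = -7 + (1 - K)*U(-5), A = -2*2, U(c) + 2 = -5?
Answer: 4754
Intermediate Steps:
U(c) = -7 (U(c) = -2 - 5 = -7)
A = -4
E(K) = -14 + 7*K (E(K) = -7 + (1 - K)*(-7) = -7 + (-7 + 7*K) = -14 + 7*K)
V = 3620 (V = -905*(-4) = 3620)
V + E(164) = 3620 + (-14 + 7*164) = 3620 + (-14 + 1148) = 3620 + 1134 = 4754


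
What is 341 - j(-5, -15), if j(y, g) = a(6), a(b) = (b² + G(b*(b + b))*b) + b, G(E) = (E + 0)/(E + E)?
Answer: 296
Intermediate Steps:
G(E) = ½ (G(E) = E/((2*E)) = E*(1/(2*E)) = ½)
a(b) = b² + 3*b/2 (a(b) = (b² + b/2) + b = b² + 3*b/2)
j(y, g) = 45 (j(y, g) = (½)*6*(3 + 2*6) = (½)*6*(3 + 12) = (½)*6*15 = 45)
341 - j(-5, -15) = 341 - 1*45 = 341 - 45 = 296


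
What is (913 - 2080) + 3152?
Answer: 1985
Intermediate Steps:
(913 - 2080) + 3152 = -1167 + 3152 = 1985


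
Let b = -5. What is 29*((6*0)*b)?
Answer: 0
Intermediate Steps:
29*((6*0)*b) = 29*((6*0)*(-5)) = 29*(0*(-5)) = 29*0 = 0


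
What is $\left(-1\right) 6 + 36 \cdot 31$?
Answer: $1110$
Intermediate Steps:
$\left(-1\right) 6 + 36 \cdot 31 = -6 + 1116 = 1110$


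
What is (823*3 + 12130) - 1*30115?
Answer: -15516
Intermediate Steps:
(823*3 + 12130) - 1*30115 = (2469 + 12130) - 30115 = 14599 - 30115 = -15516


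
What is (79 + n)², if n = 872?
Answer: 904401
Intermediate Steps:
(79 + n)² = (79 + 872)² = 951² = 904401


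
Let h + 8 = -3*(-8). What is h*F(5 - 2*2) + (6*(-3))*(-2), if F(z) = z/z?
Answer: 52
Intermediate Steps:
F(z) = 1
h = 16 (h = -8 - 3*(-8) = -8 + 24 = 16)
h*F(5 - 2*2) + (6*(-3))*(-2) = 16*1 + (6*(-3))*(-2) = 16 - 18*(-2) = 16 + 36 = 52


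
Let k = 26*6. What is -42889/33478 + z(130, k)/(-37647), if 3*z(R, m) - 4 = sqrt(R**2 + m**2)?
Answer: -4844060461/3781038798 - 26*sqrt(61)/112941 ≈ -1.2829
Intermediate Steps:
k = 156
z(R, m) = 4/3 + sqrt(R**2 + m**2)/3
-42889/33478 + z(130, k)/(-37647) = -42889/33478 + (4/3 + sqrt(130**2 + 156**2)/3)/(-37647) = -42889*1/33478 + (4/3 + sqrt(16900 + 24336)/3)*(-1/37647) = -42889/33478 + (4/3 + sqrt(41236)/3)*(-1/37647) = -42889/33478 + (4/3 + (26*sqrt(61))/3)*(-1/37647) = -42889/33478 + (4/3 + 26*sqrt(61)/3)*(-1/37647) = -42889/33478 + (-4/112941 - 26*sqrt(61)/112941) = -4844060461/3781038798 - 26*sqrt(61)/112941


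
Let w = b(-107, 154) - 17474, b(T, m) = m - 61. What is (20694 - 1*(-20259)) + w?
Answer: 23572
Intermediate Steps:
b(T, m) = -61 + m
w = -17381 (w = (-61 + 154) - 17474 = 93 - 17474 = -17381)
(20694 - 1*(-20259)) + w = (20694 - 1*(-20259)) - 17381 = (20694 + 20259) - 17381 = 40953 - 17381 = 23572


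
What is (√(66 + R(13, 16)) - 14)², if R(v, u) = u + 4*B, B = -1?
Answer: (14 - √78)² ≈ 26.711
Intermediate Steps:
R(v, u) = -4 + u (R(v, u) = u + 4*(-1) = u - 4 = -4 + u)
(√(66 + R(13, 16)) - 14)² = (√(66 + (-4 + 16)) - 14)² = (√(66 + 12) - 14)² = (√78 - 14)² = (-14 + √78)²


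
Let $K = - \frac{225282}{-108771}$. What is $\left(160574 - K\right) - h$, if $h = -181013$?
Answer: $\frac{12384844765}{36257} \approx 3.4159 \cdot 10^{5}$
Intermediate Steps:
$K = \frac{75094}{36257}$ ($K = \left(-225282\right) \left(- \frac{1}{108771}\right) = \frac{75094}{36257} \approx 2.0712$)
$\left(160574 - K\right) - h = \left(160574 - \frac{75094}{36257}\right) - -181013 = \left(160574 - \frac{75094}{36257}\right) + 181013 = \frac{5821856424}{36257} + 181013 = \frac{12384844765}{36257}$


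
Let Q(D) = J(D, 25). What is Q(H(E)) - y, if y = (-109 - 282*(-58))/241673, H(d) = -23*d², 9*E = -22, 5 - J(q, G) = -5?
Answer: 2400483/241673 ≈ 9.9328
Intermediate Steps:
J(q, G) = 10 (J(q, G) = 5 - 1*(-5) = 5 + 5 = 10)
E = -22/9 (E = (⅑)*(-22) = -22/9 ≈ -2.4444)
Q(D) = 10
y = 16247/241673 (y = (-109 + 16356)*(1/241673) = 16247*(1/241673) = 16247/241673 ≈ 0.067227)
Q(H(E)) - y = 10 - 1*16247/241673 = 10 - 16247/241673 = 2400483/241673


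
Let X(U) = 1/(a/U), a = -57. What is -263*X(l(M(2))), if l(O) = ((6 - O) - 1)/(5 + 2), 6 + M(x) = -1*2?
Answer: 3419/399 ≈ 8.5689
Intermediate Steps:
M(x) = -8 (M(x) = -6 - 1*2 = -6 - 2 = -8)
l(O) = 5/7 - O/7 (l(O) = (5 - O)/7 = (5 - O)*(1/7) = 5/7 - O/7)
X(U) = -U/57 (X(U) = 1/(-57/U) = -U/57)
-263*X(l(M(2))) = -(-263)*(5/7 - 1/7*(-8))/57 = -(-263)*(5/7 + 8/7)/57 = -(-263)*13/(57*7) = -263*(-13/399) = 3419/399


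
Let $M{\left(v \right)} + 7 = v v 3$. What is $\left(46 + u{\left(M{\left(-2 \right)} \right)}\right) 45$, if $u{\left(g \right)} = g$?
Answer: $2295$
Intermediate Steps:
$M{\left(v \right)} = -7 + 3 v^{2}$ ($M{\left(v \right)} = -7 + v v 3 = -7 + v^{2} \cdot 3 = -7 + 3 v^{2}$)
$\left(46 + u{\left(M{\left(-2 \right)} \right)}\right) 45 = \left(46 - \left(7 - 3 \left(-2\right)^{2}\right)\right) 45 = \left(46 + \left(-7 + 3 \cdot 4\right)\right) 45 = \left(46 + \left(-7 + 12\right)\right) 45 = \left(46 + 5\right) 45 = 51 \cdot 45 = 2295$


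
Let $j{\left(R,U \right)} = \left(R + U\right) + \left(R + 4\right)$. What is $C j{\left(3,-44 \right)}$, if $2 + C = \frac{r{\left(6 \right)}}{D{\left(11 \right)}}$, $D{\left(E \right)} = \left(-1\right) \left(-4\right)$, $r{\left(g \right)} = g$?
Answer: $17$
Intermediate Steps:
$D{\left(E \right)} = 4$
$j{\left(R,U \right)} = 4 + U + 2 R$ ($j{\left(R,U \right)} = \left(R + U\right) + \left(4 + R\right) = 4 + U + 2 R$)
$C = - \frac{1}{2}$ ($C = -2 + \frac{6}{4} = -2 + 6 \cdot \frac{1}{4} = -2 + \frac{3}{2} = - \frac{1}{2} \approx -0.5$)
$C j{\left(3,-44 \right)} = - \frac{4 - 44 + 2 \cdot 3}{2} = - \frac{4 - 44 + 6}{2} = \left(- \frac{1}{2}\right) \left(-34\right) = 17$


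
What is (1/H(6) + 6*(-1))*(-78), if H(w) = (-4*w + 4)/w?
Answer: 2457/5 ≈ 491.40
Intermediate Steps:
H(w) = (4 - 4*w)/w
(1/H(6) + 6*(-1))*(-78) = (1/(-4 + 4/6) + 6*(-1))*(-78) = (1/(-4 + 4*(⅙)) - 6)*(-78) = (1/(-4 + ⅔) - 6)*(-78) = (1/(-10/3) - 6)*(-78) = (-3/10 - 6)*(-78) = -63/10*(-78) = 2457/5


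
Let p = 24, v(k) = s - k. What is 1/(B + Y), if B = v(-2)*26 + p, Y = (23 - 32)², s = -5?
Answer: 1/27 ≈ 0.037037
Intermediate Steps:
v(k) = -5 - k
Y = 81 (Y = (-9)² = 81)
B = -54 (B = (-5 - 1*(-2))*26 + 24 = (-5 + 2)*26 + 24 = -3*26 + 24 = -78 + 24 = -54)
1/(B + Y) = 1/(-54 + 81) = 1/27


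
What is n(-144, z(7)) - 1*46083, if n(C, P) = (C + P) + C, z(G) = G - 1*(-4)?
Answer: -46360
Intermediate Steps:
z(G) = 4 + G (z(G) = G + 4 = 4 + G)
n(C, P) = P + 2*C
n(-144, z(7)) - 1*46083 = ((4 + 7) + 2*(-144)) - 1*46083 = (11 - 288) - 46083 = -277 - 46083 = -46360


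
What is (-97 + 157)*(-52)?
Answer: -3120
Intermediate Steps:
(-97 + 157)*(-52) = 60*(-52) = -3120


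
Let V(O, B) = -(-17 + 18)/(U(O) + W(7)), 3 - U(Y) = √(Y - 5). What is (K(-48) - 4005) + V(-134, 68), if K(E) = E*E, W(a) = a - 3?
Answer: -319795/188 - I*√139/188 ≈ -1701.0 - 0.062712*I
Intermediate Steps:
W(a) = -3 + a
U(Y) = 3 - √(-5 + Y) (U(Y) = 3 - √(Y - 5) = 3 - √(-5 + Y))
K(E) = E²
V(O, B) = -1/(7 - √(-5 + O)) (V(O, B) = -(-17 + 18)/((3 - √(-5 + O)) + (-3 + 7)) = -1/((3 - √(-5 + O)) + 4) = -1/(7 - √(-5 + O)))
(K(-48) - 4005) + V(-134, 68) = ((-48)² - 4005) + 1/(-7 + √(-5 - 134)) = (2304 - 4005) + 1/(-7 + √(-139)) = -1701 + 1/(-7 + I*√139)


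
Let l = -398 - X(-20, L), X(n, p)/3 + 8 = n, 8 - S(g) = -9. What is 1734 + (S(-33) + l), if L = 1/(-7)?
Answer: 1437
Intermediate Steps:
S(g) = 17 (S(g) = 8 - 1*(-9) = 8 + 9 = 17)
L = -⅐ ≈ -0.14286
X(n, p) = -24 + 3*n
l = -314 (l = -398 - (-24 + 3*(-20)) = -398 - (-24 - 60) = -398 - 1*(-84) = -398 + 84 = -314)
1734 + (S(-33) + l) = 1734 + (17 - 314) = 1734 - 297 = 1437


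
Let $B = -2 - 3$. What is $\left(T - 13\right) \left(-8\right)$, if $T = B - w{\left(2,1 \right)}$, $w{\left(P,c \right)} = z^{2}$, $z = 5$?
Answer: $344$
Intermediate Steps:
$B = -5$ ($B = -2 - 3 = -5$)
$w{\left(P,c \right)} = 25$ ($w{\left(P,c \right)} = 5^{2} = 25$)
$T = -30$ ($T = -5 - 25 = -30$)
$\left(T - 13\right) \left(-8\right) = \left(-30 - 13\right) \left(-8\right) = \left(-43\right) \left(-8\right) = 344$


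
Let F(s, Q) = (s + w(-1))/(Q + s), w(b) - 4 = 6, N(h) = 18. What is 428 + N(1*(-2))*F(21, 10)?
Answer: 446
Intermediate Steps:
w(b) = 10 (w(b) = 4 + 6 = 10)
F(s, Q) = (10 + s)/(Q + s) (F(s, Q) = (s + 10)/(Q + s) = (10 + s)/(Q + s))
428 + N(1*(-2))*F(21, 10) = 428 + 18*((10 + 21)/(10 + 21)) = 428 + 18*(31/31) = 428 + 18*((1/31)*31) = 428 + 18*1 = 428 + 18 = 446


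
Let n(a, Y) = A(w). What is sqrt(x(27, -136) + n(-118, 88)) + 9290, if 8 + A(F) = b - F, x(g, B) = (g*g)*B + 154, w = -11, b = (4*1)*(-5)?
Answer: 9290 + I*sqrt(99007) ≈ 9290.0 + 314.65*I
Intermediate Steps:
b = -20 (b = 4*(-5) = -20)
x(g, B) = 154 + B*g**2 (x(g, B) = g**2*B + 154 = B*g**2 + 154 = 154 + B*g**2)
A(F) = -28 - F (A(F) = -8 + (-20 - F) = -28 - F)
n(a, Y) = -17 (n(a, Y) = -28 - 1*(-11) = -28 + 11 = -17)
sqrt(x(27, -136) + n(-118, 88)) + 9290 = sqrt((154 - 136*27**2) - 17) + 9290 = sqrt((154 - 136*729) - 17) + 9290 = sqrt((154 - 99144) - 17) + 9290 = sqrt(-98990 - 17) + 9290 = sqrt(-99007) + 9290 = I*sqrt(99007) + 9290 = 9290 + I*sqrt(99007)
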